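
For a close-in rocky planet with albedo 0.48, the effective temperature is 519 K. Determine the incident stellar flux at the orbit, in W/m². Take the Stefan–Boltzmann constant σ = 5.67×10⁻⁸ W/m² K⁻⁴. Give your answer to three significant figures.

Invert the energy balance for S: S = 4σT⁴/(1−α).
σT⁴ = 5.67×10⁻⁸·(519)⁴ = 4114 W/m².
S = 4·4114/0.52 = 31650 W/m².

31600 W/m²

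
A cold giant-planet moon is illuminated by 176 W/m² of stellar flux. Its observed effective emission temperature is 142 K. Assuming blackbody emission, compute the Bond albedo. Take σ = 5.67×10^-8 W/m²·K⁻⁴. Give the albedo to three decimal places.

Energy balance: S(1−α)/4 = σT⁴, so 1−α = 4σT⁴/S.
σT⁴ = 23.05 W/m², so 4σT⁴ = 92.21 W/m².
1−α = 92.21/176.0 = 0.5239, so α = 0.4761.

0.476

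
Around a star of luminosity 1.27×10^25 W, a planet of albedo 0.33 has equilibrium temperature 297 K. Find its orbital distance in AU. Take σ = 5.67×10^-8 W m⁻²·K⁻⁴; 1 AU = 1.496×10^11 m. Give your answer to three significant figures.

0.131 AU

Required flux: S = 4σT⁴/(1−α) = 2634 W m⁻².
S = L/(4πd²) → d = √(L/4πS) = √(1.27×10^25/(4π·2634)) = 1.959×10^10 m = 0.1309 AU.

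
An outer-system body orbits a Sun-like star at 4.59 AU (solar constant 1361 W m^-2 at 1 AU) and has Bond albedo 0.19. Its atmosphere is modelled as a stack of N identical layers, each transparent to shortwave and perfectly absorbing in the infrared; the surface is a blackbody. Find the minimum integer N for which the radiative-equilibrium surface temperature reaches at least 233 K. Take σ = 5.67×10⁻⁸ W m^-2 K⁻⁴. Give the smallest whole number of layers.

By the inverse-square law, S = 1361/4.59² = 64.60 W m^-2.
OLR = S(1−α)/4 = 13.08 W m^-2; the top layer radiates at T_e = 123.2 K.
Need (N+1)T_e⁴ ≥ T_s⁴, i.e. N+1 ≥ (233/123.2)⁴ = 12.775.
So N ≥ 11.775; the smallest integer is N = 12.

12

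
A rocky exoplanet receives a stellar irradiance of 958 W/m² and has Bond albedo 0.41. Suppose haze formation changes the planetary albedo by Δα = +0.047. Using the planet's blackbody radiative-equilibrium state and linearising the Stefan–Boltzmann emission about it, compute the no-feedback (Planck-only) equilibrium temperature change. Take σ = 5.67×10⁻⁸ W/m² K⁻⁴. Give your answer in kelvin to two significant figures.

-4.4 kelvin

Reference equilibrium: T_e = [S(1−α)/(4σ)]^(1/4) = 223.4 K.
TOA radiative forcing: ΔF = −S·Δα/4 = −958.0·(+0.047)/4 = -11.26 W/m².
Linearising σT⁴ gives d(σT⁴)/dT = 4σT_e³ = 2.530 W/m² per K.
Hence the no-feedback warming is ΔF/(4σT_e³) = -4.45 K.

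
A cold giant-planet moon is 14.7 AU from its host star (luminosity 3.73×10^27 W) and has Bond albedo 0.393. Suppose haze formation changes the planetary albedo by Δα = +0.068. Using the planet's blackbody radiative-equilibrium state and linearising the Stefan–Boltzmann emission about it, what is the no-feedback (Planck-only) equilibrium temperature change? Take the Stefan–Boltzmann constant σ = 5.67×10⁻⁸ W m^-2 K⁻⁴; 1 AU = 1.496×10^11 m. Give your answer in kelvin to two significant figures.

-3.2 K

d = 14.7 × 1.496×10^11 m = 2.199×10^12 m.
S = L/(4πd²) = 61.38 W m^-2.
Reference equilibrium: T_e = [S(1−α)/(4σ)]^(1/4) = 113.2 K.
The change in absorbed flux is Δ[S(1−α)/4] = −SΔα/4 = -1.043 W m^-2.
Planck response: λ_P = 4σT_e³ = 4·5.67×10⁻⁸·(113.2)³ = 0.3291 W m^-2/K.
ΔT₀ = ΔF/λ_P = -1.043/0.3291 = -3.17 K.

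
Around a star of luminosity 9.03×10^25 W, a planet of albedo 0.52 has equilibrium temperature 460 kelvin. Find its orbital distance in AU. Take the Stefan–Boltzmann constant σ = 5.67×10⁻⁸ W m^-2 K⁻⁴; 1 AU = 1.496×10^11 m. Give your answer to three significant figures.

Energy balance gives S = 4σT⁴/(1−α) = 21160 W m^-2.
From L = 4πd²S, d = √(9.03×10^25/(4π·21160)) = 1.843×10^10 m = 0.1232 AU.

0.123 AU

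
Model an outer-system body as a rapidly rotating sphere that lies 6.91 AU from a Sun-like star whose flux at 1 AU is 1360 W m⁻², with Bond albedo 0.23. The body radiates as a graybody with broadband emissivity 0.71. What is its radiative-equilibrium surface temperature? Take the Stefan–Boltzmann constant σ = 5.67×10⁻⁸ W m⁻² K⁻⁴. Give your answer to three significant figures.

108 K

By the inverse-square law, S = 1360/6.91² = 28.48 W m⁻².
Averaging over the sphere, the absorbed flux is S(1−α)/4 = 5.483 W m⁻².
Radiative balance εσT⁴ = 5.483 gives T = [5.483/(0.71·σ)]^(1/4) = 108.0 K.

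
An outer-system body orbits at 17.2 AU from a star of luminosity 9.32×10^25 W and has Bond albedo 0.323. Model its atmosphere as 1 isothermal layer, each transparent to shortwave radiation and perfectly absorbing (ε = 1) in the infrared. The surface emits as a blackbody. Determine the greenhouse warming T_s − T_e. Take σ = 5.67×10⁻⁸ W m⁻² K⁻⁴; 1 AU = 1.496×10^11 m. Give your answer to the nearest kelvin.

d = 17.2 × 1.496×10^11 m = 2.573×10^12 m.
Flux at the orbit: S = L/(4πd²) = 9.32×10^25/(4π·(2.57×10^12)²) = 1.120 W m⁻².
OLR = S(1−α)/4 = 0.1896 W m⁻²; the top layer radiates at T_e = 42.76 K.
T_s = (N+1)^(1/4)·T_e = 50.85 K.
Warming: T_s − T_e = 8.091 K.

8 K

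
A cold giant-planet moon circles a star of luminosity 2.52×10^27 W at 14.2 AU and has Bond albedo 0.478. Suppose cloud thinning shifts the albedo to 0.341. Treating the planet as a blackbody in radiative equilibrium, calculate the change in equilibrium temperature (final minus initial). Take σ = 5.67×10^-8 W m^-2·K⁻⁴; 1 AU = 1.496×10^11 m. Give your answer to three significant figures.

d = 14.2 × 1.496×10^11 m = 2.124×10^12 m.
S = L/(4πd²) = 44.44 W m^-2.
Before: T₁ = [44.44·0.522/(4σ)]^(1/4) = 100.6 K.
Final:   T₂ = [S(1−0.341)/(4σ)]^(1/4) = 106.6 K.
ΔT = T₂ − T₁ = 6.033 K.

6.03 kelvin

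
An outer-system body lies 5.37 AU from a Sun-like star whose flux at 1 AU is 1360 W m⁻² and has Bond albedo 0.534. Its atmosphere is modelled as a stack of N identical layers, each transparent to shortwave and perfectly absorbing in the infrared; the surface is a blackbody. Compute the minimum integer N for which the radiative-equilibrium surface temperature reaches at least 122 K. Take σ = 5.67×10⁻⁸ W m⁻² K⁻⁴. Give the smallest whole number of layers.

2

Irradiance scales as 1/d², so S = 1360 W m⁻² × (1/5.37)² = 47.16 W m⁻².
Top-of-atmosphere balance: σT_e⁴ = S(1−α)/4 = 5.494 W m⁻² → T_e = 99.22 K.
Since T_s⁴ = (N+1)T_e⁴, we need N ≥ (T_s/T_e)⁴ − 1 = 1.286.
So N ≥ 1.286; the smallest integer is N = 2.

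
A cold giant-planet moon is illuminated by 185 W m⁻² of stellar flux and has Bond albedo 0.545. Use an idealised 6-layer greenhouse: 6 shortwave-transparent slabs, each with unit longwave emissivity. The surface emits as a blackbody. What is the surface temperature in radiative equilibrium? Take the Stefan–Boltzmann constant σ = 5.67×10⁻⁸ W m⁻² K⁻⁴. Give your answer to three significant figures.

226 kelvin

Top-of-atmosphere balance: σT_e⁴ = S(1−α)/4 = 21.04 W m⁻² → T_e = 138.8 K.
For an N-layer opaque stack, T_s⁴ = (N+1)T_e⁴, hence T_s = (7)^(1/4)×138.8 K = 225.8 K.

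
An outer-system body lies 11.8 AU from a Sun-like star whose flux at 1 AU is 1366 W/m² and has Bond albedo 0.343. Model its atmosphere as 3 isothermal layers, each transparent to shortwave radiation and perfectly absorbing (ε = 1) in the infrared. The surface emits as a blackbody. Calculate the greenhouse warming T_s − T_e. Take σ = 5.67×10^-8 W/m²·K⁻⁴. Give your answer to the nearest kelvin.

By the inverse-square law, S = 1366/11.8² = 9.810 W/m².
OLR = S(1−α)/4 = 1.611 W/m²; the top layer radiates at T_e = 73.01 K.
Surface: T_s = (4)^¼·T_e = 103.3 K.
So the greenhouse effect raises the surface by 103.3 − 73.01 = 30.24 K.

30 K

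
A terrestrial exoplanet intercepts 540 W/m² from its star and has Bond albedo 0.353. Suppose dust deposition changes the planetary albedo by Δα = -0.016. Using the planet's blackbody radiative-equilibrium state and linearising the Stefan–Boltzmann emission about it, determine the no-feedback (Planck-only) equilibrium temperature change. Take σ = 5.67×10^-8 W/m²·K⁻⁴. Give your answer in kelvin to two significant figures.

1.2 K

Reference equilibrium: T_e = [S(1−α)/(4σ)]^(1/4) = 198.1 K.
The change in absorbed flux is Δ[S(1−α)/4] = −SΔα/4 = 2.160 W/m².
The Planck feedback parameter is 4σT_e³ = 1.764 W/m²/K.
Hence the no-feedback warming is ΔF/(4σT_e³) = 1.22 K.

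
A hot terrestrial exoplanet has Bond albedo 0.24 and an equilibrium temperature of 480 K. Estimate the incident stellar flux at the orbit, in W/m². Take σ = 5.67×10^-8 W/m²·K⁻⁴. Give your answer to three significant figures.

15800 W/m²

From S(1−α)/4 = σT⁴: S = 4σT⁴/(1−α).
σT⁴ = 5.67×10⁻⁸·(480)⁴ = 3010 W/m².
So S = 4×3010/(1−0.24) = 15840 W/m².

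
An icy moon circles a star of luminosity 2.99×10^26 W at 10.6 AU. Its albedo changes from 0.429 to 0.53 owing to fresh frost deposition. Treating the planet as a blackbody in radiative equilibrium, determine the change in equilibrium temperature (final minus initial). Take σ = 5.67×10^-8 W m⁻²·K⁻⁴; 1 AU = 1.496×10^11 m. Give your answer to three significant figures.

Orbital distance: d = 10.6 AU = 1.586×10^12 m.
Spreading L over a sphere of radius d: S = 2.99×10^26/(4π·1.59×10^12²) = 9.462 W m⁻².
Initial: T₁ = [S(1−0.429)/(4σ)]^(1/4) = 69.86 K.
With α = 0.53, T₂ = 66.54 K.
ΔT = T₂ − T₁ = -3.318 K.

-3.32 K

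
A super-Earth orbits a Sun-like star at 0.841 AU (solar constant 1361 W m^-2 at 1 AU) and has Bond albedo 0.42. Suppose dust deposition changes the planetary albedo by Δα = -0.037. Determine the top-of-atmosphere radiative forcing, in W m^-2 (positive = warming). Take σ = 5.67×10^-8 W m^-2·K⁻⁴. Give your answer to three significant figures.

Irradiance scales as 1/d², so S = 1361 W m^-2 × (1/0.841)² = 1924 W m^-2.
TOA radiative forcing: ΔF = −S·Δα/4 = −1924·(-0.037)/4 = 17.80 W m^-2.

17.8 W m^-2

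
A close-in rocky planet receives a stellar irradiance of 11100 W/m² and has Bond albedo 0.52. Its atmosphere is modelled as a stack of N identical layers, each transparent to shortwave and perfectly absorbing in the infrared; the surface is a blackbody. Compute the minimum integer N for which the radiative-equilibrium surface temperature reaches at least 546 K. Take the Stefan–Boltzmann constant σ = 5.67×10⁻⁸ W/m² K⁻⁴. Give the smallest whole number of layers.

OLR = S(1−α)/4 = 1332 W/m²; the top layer radiates at T_e = 391.5 K.
Since T_s⁴ = (N+1)T_e⁴, we need N ≥ (T_s/T_e)⁴ − 1 = 2.783.
The minimum whole number is N = 3.

3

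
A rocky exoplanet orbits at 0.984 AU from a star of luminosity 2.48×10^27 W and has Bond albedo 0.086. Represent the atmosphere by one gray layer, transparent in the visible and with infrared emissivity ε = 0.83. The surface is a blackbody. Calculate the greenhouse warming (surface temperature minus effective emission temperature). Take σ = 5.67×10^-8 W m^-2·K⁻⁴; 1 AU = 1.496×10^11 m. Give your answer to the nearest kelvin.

Orbital distance: d = 0.984 AU = 1.472×10^11 m.
S = L/(4πd²) = 9107 W m^-2.
Effective emission temperature (TOA balance): σT_e⁴ = S(1−α)/4 = 2081 W m^-2 → T_e = 437.7 K.
The surface balance (absorbed SW + ε·downward IR = σT_s⁴) with T_a⁴ = T_s⁴/2 reduces to T_s = T_e·[2/(2−ε)]^¼ = 500.5 K.
The atmosphere warms the surface by 62.78 K.

63 K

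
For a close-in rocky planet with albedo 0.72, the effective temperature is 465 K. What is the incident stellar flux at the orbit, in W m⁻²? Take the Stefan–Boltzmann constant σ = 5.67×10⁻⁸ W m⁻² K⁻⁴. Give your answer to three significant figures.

37900 W m⁻²

From S(1−α)/4 = σT⁴: S = 4σT⁴/(1−α).
The emitted flux is σT⁴ = 2651 W m⁻².
So S = 4×2651/(1−0.72) = 37870 W m⁻².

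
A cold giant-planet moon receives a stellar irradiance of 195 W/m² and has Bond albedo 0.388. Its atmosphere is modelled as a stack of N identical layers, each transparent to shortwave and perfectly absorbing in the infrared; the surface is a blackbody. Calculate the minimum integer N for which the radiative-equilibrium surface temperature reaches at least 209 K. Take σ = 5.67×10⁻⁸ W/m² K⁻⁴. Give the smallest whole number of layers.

Top-of-atmosphere balance: σT_e⁴ = S(1−α)/4 = 29.84 W/m² → T_e = 151.5 K.
Since T_s⁴ = (N+1)T_e⁴, we need N ≥ (T_s/T_e)⁴ − 1 = 2.626.
Rounding up, N = 3.

3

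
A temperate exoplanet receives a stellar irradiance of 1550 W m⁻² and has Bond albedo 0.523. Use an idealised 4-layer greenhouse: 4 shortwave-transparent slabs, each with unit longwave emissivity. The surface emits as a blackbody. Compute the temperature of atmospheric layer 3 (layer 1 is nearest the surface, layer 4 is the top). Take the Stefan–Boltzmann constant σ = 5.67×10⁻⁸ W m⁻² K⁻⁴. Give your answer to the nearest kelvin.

Top-of-atmosphere balance: σT_e⁴ = S(1−α)/4 = 184.8 W m⁻² → T_e = 238.9 K.
Each opaque layer satisfies 2T_j⁴ = T_{j−1}⁴ + T_{j+1}⁴, giving T_k⁴ = (N+1−k)T_e⁴.
With k = 3: T_3 = (4+1−3)^¼·238.9 K = 284.2 K.

284 K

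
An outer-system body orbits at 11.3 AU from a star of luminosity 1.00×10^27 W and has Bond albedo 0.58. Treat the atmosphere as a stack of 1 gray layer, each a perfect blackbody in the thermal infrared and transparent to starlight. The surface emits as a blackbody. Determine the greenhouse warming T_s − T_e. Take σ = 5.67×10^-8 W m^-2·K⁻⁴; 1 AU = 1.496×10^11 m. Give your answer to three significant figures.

16.0 kelvin

d = 11.3 × 1.496×10^11 m = 1.690×10^12 m.
Spreading L over a sphere of radius d: S = 1.00×10^27/(4π·1.69×10^12²) = 27.85 W m^-2.
Top-of-atmosphere balance: σT_e⁴ = S(1−α)/4 = 2.924 W m^-2 → T_e = 84.74 K.
T_s = (N+1)^(1/4)·T_e = 100.8 K.
So the greenhouse effect raises the surface by 100.8 − 84.74 = 16.03 K.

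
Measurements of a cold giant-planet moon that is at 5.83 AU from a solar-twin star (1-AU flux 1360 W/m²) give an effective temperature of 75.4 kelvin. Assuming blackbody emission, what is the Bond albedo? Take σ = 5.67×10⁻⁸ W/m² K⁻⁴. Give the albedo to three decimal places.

By the inverse-square law, S = 1360/5.83² = 40.01 W/m².
Energy balance: S(1−α)/4 = σT⁴, so 1−α = 4σT⁴/S.
σT⁴ = 1.833 W/m², so 4σT⁴ = 7.330 W/m².
1−α = 7.330/40.01 = 0.1832, so α = 0.8168.

0.817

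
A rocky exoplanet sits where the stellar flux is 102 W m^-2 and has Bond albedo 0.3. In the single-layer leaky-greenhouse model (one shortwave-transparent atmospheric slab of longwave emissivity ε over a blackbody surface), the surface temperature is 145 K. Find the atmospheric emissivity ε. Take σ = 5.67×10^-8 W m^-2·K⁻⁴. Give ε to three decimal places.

TOA balance gives T_e = 133.2 K.
T_s⁴ = T_e⁴·2/(2−ε) → ε = 2 − 2(T_e/T_s)⁴ = 2 − 2·(133.2/145)⁴ = 0.5757.

0.576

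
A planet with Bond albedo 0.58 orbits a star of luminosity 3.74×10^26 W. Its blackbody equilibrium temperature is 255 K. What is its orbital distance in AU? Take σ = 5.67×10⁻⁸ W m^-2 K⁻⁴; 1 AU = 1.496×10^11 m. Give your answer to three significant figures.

0.763 AU

Required flux: S = 4σT⁴/(1−α) = 2283 W m^-2.
S = L/(4πd²) → d = √(L/4πS) = √(3.74×10^26/(4π·2283)) = 1.142×10^11 m = 0.7632 AU.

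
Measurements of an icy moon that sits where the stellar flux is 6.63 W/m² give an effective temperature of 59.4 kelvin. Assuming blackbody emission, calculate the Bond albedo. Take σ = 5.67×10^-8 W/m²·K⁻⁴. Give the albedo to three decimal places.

Energy balance: S(1−α)/4 = σT⁴, so 1−α = 4σT⁴/S.
4σT⁴ = 4·5.67×10⁻⁸·(59.4)⁴ = 2.824 W/m².
Hence α = 1 − 2.824/6.630 = 0.5741.

0.574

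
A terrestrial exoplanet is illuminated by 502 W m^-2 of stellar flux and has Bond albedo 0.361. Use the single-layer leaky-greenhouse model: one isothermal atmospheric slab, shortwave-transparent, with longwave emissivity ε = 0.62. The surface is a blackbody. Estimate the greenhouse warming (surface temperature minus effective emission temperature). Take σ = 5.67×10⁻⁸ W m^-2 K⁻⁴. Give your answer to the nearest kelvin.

At the top of the atmosphere, σT_e⁴ = S(1−α)/4 = 80.19 W m^-2, giving T_e = 193.9 K.
The surface balance (absorbed SW + ε·downward IR = σT_s⁴) with T_a⁴ = T_s⁴/2 reduces to T_s = T_e·[2/(2−ε)]^¼ = 212.8 K.
T_s − T_e = 212.8 − 193.9 = 18.85 K.

19 K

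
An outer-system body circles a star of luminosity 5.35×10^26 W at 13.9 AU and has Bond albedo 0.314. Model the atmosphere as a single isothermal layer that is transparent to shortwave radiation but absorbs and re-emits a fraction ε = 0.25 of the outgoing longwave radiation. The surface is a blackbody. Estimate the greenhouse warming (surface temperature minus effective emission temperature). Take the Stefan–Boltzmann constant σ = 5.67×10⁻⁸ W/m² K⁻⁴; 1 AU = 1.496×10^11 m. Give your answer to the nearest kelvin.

Orbital distance: d = 13.9 AU = 2.079×10^12 m.
Flux at the orbit: S = L/(4πd²) = 5.35×10^26/(4π·(2.08×10^12)²) = 9.846 W/m².
At the top of the atmosphere, σT_e⁴ = S(1−α)/4 = 1.689 W/m², giving T_e = 73.87 K.
For a single slab of emissivity ε, T_s⁴ = 2T_e⁴/(2−ε); thus T_s = 73.87·(1.143)^(1/4) = 76.38 K.
The atmosphere warms the surface by 2.508 K.

3 K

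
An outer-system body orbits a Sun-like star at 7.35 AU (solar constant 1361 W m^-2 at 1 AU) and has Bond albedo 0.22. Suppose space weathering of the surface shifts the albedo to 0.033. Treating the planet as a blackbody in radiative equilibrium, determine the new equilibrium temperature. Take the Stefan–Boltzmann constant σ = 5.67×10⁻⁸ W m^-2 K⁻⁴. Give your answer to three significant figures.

Irradiance scales as 1/d², so S = 1361 W m^-2 × (1/7.35)² = 25.19 W m^-2.
With the new albedo, S(1−α₂)/4 = 6.090 W m^-2, so T₂ = 101.8 K.

102 K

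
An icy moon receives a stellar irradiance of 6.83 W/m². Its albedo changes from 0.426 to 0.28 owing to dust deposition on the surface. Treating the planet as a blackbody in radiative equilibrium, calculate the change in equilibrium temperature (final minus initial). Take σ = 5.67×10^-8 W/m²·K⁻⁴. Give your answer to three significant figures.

Before: T₁ = [6.830·0.574/(4σ)]^(1/4) = 64.48 K.
Final:   T₂ = [S(1−0.28)/(4σ)]^(1/4) = 68.24 K.
Change: 68.24 − 64.48 = 3.759 K.

3.76 K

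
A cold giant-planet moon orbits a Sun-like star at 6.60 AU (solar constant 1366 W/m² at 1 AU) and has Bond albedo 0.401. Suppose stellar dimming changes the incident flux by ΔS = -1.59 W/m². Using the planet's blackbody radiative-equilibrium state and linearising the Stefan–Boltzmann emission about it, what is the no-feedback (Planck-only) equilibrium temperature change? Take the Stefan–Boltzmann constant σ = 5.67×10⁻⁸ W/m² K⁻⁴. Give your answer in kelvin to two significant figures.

By the inverse-square law, S = 1366/6.60² = 31.36 W/m².
Reference equilibrium: T_e = [S(1−α)/(4σ)]^(1/4) = 95.40 K.
ΔF = Δ[S(1−α)]/4 = (1−0.401)·-1.59/4 = -0.2381 W/m².
The Planck feedback parameter is 4σT_e³ = 0.1969 W/m²/K.
Hence the no-feedback warming is ΔF/(4σT_e³) = -1.21 K.

-1.2 kelvin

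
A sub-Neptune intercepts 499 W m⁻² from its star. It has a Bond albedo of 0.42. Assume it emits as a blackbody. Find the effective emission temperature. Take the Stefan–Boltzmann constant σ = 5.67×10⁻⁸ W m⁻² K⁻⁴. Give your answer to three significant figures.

189 K

Averaging over the sphere, the absorbed flux is S(1−α)/4 = 72.36 W m⁻².
Set σT⁴ = 72.36 → T = (72.36/σ)^(1/4) = 189.0 K.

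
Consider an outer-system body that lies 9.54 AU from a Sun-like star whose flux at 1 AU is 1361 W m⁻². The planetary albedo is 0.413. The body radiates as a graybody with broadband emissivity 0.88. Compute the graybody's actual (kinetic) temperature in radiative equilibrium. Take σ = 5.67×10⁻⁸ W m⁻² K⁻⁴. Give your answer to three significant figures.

By the inverse-square law, S = 1361/9.54² = 14.95 W m⁻².
Absorbed flux (global mean): S(1−α)/4 = 14.95·0.587/4 = 2.195 W m⁻².
Radiative balance εσT⁴ = 2.195 gives T = [2.195/(0.88·σ)]^(1/4) = 81.44 K.

81.4 kelvin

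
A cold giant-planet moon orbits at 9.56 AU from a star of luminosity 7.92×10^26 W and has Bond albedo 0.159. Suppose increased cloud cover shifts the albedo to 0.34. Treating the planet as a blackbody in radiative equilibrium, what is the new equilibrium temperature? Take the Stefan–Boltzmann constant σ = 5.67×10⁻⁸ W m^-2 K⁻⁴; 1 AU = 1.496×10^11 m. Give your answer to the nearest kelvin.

d = 9.56 × 1.496×10^11 m = 1.430×10^12 m.
S = L/(4πd²) = 30.81 W m^-2.
New equilibrium: T₂ = [(1−0.34)·30.81/(4σ)]^(1/4) = 97.31 K.

97 K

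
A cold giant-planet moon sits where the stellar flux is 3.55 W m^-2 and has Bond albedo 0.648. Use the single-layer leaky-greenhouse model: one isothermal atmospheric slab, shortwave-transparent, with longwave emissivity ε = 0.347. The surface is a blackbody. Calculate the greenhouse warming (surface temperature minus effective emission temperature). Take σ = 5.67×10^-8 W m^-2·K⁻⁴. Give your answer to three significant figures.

2.36 kelvin

Effective emission temperature (TOA balance): σT_e⁴ = S(1−α)/4 = 0.3124 W m^-2 → T_e = 48.45 K.
Surface balance with a leaky layer gives σT_s⁴ = σT_e⁴·2/(2−ε), so T_s = T_e·[2/(2−0.347)]^(1/4) = 50.81 K.
The atmosphere warms the surface by 2.364 K.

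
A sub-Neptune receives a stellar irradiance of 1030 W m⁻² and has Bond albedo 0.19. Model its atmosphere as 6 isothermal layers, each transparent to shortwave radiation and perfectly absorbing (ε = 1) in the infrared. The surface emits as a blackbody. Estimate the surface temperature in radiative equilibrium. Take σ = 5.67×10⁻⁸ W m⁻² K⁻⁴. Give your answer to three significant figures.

401 K

OLR = S(1−α)/4 = 208.6 W m⁻²; the top layer radiates at T_e = 246.3 K.
Layer-by-layer balance gives σT_s⁴ = (N+1)σT_e⁴, so T_s = 7^¼·246.3 = 400.6 K.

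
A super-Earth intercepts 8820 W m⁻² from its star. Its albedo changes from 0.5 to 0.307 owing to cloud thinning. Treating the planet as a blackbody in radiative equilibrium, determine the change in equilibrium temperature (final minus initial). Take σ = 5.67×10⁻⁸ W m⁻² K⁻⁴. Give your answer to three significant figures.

31.8 K

Initial: T₁ = [S(1−0.5)/(4σ)]^(1/4) = 373.4 K.
Final:   T₂ = [S(1−0.307)/(4σ)]^(1/4) = 405.2 K.
Change: 405.2 − 373.4 = 31.75 K.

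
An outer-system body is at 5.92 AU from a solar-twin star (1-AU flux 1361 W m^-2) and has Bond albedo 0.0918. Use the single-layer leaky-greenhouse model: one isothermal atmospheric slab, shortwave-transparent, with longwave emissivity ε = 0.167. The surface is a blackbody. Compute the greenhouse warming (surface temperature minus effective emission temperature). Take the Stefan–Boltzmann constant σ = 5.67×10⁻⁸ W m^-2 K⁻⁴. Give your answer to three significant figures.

2.46 K

By the inverse-square law, S = 1361/5.92² = 38.83 W m^-2.
The planet radiates to space at T_e = [S(1−α)/(4σ)]^(1/4) = 111.7 K.
The surface balance (absorbed SW + ε·downward IR = σT_s⁴) with T_a⁴ = T_s⁴/2 reduces to T_s = T_e·[2/(2−ε)]^¼ = 114.1 K.
Greenhouse warming: T_s − T_e = 2.461 K.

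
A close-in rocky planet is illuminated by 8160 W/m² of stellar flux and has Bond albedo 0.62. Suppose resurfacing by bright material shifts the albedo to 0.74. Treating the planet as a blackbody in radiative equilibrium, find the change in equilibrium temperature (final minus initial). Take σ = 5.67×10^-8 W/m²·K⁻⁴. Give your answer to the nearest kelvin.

Initial: T₁ = [S(1−0.62)/(4σ)]^(1/4) = 341.9 K.
Final:   T₂ = [S(1−0.74)/(4σ)]^(1/4) = 311.0 K.
ΔT = T₂ − T₁ = -30.95 K.

-31 K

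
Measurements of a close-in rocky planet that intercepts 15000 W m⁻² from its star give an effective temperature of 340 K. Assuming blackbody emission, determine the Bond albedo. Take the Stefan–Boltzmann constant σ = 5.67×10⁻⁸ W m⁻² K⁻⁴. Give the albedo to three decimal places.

Rearranging the radiative balance, α = 1 − 4σT⁴/S.
4σT⁴ = 4·5.67×10⁻⁸·(340)⁴ = 3031 W m⁻².
1−α = 3031/15000 = 0.2021, so α = 0.7979.

0.798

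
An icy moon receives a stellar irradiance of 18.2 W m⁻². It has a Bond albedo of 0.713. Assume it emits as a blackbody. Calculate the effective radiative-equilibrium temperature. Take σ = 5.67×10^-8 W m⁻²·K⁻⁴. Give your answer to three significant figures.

69.3 K

The planet absorbs (1−α)S over its disc πR² and re-emits over 4πR², so the mean absorbed flux is (1−0.713)·18.20/4 = 1.306 W m⁻².
In equilibrium σT⁴ equals this, so T = 69.28 K.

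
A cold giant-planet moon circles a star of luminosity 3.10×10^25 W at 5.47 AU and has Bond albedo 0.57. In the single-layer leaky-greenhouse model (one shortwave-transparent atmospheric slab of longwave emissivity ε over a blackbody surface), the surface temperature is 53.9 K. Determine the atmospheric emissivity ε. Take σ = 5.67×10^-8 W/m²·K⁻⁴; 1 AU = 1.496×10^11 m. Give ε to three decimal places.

0.345

d = 5.47 × 1.496×10^11 m = 8.183×10^11 m.
S = L/(4πd²) = 3.684 W/m².
TOA balance gives T_e = 51.41 K.
T_s⁴ = T_e⁴·2/(2−ε) → ε = 2 − 2(T_e/T_s)⁴ = 2 − 2·(51.41/53.9)⁴ = 0.3449.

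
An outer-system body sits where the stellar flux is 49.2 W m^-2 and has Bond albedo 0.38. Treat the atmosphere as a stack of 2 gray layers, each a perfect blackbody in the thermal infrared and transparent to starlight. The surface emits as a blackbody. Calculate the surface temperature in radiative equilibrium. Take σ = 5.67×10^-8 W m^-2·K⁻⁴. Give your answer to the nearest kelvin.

142 kelvin

The effective emission temperature is T_e = [S(1−α)/(4σ)]^¼ = 107.7 K.
Layer-by-layer balance gives σT_s⁴ = (N+1)σT_e⁴, so T_s = 3^¼·107.7 = 141.7 K.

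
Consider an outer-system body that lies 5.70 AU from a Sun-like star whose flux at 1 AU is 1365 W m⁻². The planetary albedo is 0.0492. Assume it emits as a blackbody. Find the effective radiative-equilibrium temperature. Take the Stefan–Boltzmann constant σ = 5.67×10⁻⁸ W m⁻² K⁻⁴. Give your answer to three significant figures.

115 K

By the inverse-square law, S = 1365/5.70² = 42.01 W m⁻².
The planet absorbs (1−α)S over its disc πR² and re-emits over 4πR², so the mean absorbed flux is (1−0.0492)·42.01/4 = 9.986 W m⁻².
Set σT⁴ = 9.986 → T = (9.986/σ)^(1/4) = 115.2 K.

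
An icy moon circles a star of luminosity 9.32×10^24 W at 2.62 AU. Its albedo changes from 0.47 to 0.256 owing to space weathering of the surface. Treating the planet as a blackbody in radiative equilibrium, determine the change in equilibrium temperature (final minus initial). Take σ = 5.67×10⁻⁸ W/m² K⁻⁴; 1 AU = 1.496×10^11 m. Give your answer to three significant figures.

d = 2.62 × 1.496×10^11 m = 3.920×10^11 m.
Flux at the orbit: S = L/(4πd²) = 9.32×10^24/(4π·(3.92×10^11)²) = 4.828 W/m².
With α = 0.47, T₁ = 57.96 K.
After:  T₂ = [4.828·0.744/(4σ)]^(1/4) = 63.08 K.
Change: 63.08 − 57.96 = 5.128 K.

5.13 kelvin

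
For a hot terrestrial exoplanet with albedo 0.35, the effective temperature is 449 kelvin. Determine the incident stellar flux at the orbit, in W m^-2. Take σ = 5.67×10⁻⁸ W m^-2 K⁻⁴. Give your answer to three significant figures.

14200 W m^-2

From S(1−α)/4 = σT⁴: S = 4σT⁴/(1−α).
The emitted flux is σT⁴ = 2304 W m^-2.
So S = 4×2304/(1−0.35) = 14180 W m^-2.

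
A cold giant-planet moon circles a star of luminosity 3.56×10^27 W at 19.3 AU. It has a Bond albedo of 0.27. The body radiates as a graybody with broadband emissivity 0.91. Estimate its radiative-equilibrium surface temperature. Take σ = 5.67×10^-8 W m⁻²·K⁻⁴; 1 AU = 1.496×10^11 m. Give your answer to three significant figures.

d = 19.3 × 1.496×10^11 m = 2.887×10^12 m.
Spreading L over a sphere of radius d: S = 3.56×10^27/(4π·2.89×10^12²) = 33.98 W m⁻².
Averaging over the sphere, the absorbed flux is S(1−α)/4 = 6.202 W m⁻².
Radiative balance εσT⁴ = 6.202 gives T = [6.202/(0.91·σ)]^(1/4) = 104.7 K.

105 K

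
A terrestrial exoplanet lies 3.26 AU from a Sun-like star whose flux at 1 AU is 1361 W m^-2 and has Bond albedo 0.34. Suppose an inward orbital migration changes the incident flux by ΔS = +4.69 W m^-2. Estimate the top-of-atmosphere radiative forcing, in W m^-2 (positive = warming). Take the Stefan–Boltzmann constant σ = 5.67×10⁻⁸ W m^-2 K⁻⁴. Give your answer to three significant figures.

0.774 W m^-2

Irradiance scales as 1/d², so S = 1361 W m^-2 × (1/3.26)² = 128.1 W m^-2.
TOA radiative forcing: ΔF = (1−α)ΔS/4 = 0.66·(+4.69)/4 = 0.7738 W m^-2.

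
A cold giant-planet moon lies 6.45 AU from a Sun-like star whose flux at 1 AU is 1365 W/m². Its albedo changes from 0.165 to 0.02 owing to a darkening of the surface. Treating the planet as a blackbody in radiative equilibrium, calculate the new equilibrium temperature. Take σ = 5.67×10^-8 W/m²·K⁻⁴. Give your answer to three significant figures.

Flux at the orbit: S = 1365/(6.45)² = 32.81 W/m².
T₂ = [S(1−α₂)/(4σ)]^(1/4) = [32.81·0.98/(4σ)]^(1/4) = 109.1 K.

109 kelvin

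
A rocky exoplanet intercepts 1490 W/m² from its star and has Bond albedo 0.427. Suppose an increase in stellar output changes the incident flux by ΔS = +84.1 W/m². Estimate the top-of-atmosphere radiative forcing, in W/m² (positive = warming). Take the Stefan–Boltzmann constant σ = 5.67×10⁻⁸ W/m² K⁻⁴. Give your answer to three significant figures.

12.0 W/m²

TOA radiative forcing: ΔF = (1−α)ΔS/4 = 0.573·(+84.1)/4 = 12.05 W/m².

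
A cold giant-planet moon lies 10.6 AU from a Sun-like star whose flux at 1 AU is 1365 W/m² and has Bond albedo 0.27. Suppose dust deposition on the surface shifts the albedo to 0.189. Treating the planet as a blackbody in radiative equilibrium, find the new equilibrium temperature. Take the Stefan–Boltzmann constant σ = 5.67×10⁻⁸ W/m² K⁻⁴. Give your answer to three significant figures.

81.2 K

Flux at the orbit: S = 1365/(10.6)² = 12.15 W/m².
New equilibrium: T₂ = [(1−0.189)·12.15/(4σ)]^(1/4) = 81.18 K.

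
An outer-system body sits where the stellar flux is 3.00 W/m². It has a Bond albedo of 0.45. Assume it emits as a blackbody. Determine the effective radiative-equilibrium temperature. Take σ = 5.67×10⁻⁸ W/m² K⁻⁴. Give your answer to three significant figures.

Averaging over the sphere, the absorbed flux is S(1−α)/4 = 0.4125 W/m².
Balancing against σT⁴: T = (0.4125/5.67×10⁻⁸)^(1/4) = 51.94 K.

51.9 K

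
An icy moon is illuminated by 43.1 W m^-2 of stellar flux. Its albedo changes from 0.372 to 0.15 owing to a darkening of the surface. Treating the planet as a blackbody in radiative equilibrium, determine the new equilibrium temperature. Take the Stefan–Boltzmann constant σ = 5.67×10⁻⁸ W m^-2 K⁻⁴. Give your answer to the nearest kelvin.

113 K

T₂ = [S(1−α₂)/(4σ)]^(1/4) = [43.10·0.85/(4σ)]^(1/4) = 112.7 K.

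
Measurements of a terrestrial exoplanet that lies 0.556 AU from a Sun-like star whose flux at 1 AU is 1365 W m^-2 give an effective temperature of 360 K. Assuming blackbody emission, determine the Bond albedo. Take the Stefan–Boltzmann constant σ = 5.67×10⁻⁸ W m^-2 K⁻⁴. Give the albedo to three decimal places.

Irradiance scales as 1/d², so S = 1365 W m^-2 × (1/0.556)² = 4416 W m^-2.
Energy balance: S(1−α)/4 = σT⁴, so 1−α = 4σT⁴/S.
4σT⁴ = 4·5.67×10⁻⁸·(360)⁴ = 3809 W m^-2.
Hence α = 1 − 3809/4416 = 0.1373.

0.137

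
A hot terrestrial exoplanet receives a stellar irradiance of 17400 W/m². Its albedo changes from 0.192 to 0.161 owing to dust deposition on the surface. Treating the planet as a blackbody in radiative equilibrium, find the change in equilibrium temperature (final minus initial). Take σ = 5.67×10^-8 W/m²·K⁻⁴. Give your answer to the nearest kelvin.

5 kelvin

Initial: T₁ = [S(1−0.192)/(4σ)]^(1/4) = 499.0 K.
After:  T₂ = [17400·0.839/(4σ)]^(1/4) = 503.7 K.
ΔT = T₂ − T₁ = 4.719 K.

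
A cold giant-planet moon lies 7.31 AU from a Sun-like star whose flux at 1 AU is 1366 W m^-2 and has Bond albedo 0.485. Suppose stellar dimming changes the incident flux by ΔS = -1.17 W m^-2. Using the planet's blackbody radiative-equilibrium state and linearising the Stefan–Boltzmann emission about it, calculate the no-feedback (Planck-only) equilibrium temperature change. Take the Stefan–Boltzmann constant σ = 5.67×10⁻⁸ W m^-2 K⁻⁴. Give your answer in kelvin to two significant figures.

-1.0 K

Flux at the orbit: S = 1366/(7.31)² = 25.56 W m^-2.
The baseline emission temperature is T_e = 87.29 K.
ΔF = Δ[S(1−α)]/4 = (1−0.485)·-1.17/4 = -0.1506 W m^-2.
Linearising σT⁴ gives d(σT⁴)/dT = 4σT_e³ = 0.1508 W m^-2 per K.
Hence the no-feedback warming is ΔF/(4σT_e³) = -0.999 K.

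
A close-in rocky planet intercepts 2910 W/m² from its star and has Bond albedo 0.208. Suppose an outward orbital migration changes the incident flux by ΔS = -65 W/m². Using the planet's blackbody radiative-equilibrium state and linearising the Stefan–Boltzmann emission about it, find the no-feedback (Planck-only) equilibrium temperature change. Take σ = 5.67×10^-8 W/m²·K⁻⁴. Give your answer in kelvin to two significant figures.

-1.8 K

Reference equilibrium: T_e = [S(1−α)/(4σ)]^(1/4) = 317.5 K.
Only a fraction (1−α) is absorbed and it's spread over 4πR², so ΔF = (1−α)ΔS/4 = -12.87 W/m².
The Planck feedback parameter is 4σT_e³ = 7.259 W/m²/K.
So ΔT₀ = -12.87/7.259 = -1.77 K.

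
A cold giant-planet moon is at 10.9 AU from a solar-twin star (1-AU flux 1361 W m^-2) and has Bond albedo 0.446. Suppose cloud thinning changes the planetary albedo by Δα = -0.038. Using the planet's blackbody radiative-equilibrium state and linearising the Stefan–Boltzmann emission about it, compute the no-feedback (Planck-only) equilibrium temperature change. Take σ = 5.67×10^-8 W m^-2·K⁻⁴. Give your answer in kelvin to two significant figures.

Flux at the orbit: S = 1361/(10.9)² = 11.46 W m^-2.
The baseline emission temperature is T_e = 72.73 K.
The change in absorbed flux is Δ[S(1−α)/4] = −SΔα/4 = 0.1088 W m^-2.
The Planck feedback parameter is 4σT_e³ = 0.08726 W m^-2/K.
Hence the no-feedback warming is ΔF/(4σT_e³) = 1.25 K.

1.2 K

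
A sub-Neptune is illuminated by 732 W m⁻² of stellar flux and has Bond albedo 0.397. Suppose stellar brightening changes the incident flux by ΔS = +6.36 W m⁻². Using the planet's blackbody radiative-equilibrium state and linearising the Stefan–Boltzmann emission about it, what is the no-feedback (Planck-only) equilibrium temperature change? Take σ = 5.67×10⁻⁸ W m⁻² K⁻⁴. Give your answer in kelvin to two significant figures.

0.46 kelvin

Reference equilibrium: T_e = [S(1−α)/(4σ)]^(1/4) = 210.0 K.
ΔF = Δ[S(1−α)]/4 = (1−0.397)·+6.36/4 = 0.9588 W m⁻².
Linearising σT⁴ gives d(σT⁴)/dT = 4σT_e³ = 2.102 W m⁻² per K.
Hence the no-feedback warming is ΔF/(4σT_e³) = 0.456 K.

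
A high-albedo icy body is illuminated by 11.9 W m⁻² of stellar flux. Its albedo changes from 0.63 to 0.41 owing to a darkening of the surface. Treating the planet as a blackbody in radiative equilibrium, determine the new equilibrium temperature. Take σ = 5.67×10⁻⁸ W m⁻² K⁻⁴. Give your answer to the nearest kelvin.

75 kelvin

With the new albedo, S(1−α₂)/4 = 1.755 W m⁻², so T₂ = 74.59 K.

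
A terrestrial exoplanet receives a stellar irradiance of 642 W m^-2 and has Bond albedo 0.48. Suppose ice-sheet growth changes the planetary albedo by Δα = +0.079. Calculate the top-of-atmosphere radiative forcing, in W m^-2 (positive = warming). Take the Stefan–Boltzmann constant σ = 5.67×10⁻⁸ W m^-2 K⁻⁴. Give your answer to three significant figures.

-12.7 W m^-2

ΔF = −(S/4)Δα = −(642.0/4)×(+0.079) = -12.68 W m^-2.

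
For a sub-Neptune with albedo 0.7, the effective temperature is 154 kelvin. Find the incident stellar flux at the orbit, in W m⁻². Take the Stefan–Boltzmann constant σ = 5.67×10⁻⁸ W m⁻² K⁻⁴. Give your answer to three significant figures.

Invert the energy balance for S: S = 4σT⁴/(1−α).
The emitted flux is σT⁴ = 31.89 W m⁻².
So S = 4×31.89/(1−0.7) = 425.2 W m⁻².

425 W m⁻²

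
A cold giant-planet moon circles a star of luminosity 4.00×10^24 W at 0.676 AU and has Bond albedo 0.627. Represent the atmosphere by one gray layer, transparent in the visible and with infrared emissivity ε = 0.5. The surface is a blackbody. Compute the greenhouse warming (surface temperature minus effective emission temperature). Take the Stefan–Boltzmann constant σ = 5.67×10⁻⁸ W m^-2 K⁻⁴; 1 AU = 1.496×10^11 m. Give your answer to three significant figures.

6.31 K

Orbital distance: d = 0.676 AU = 1.011×10^11 m.
S = L/(4πd²) = 31.12 W m^-2.
At the top of the atmosphere, σT_e⁴ = S(1−α)/4 = 2.902 W m^-2, giving T_e = 84.58 K.
The surface balance (absorbed SW + ε·downward IR = σT_s⁴) with T_a⁴ = T_s⁴/2 reduces to T_s = T_e·[2/(2−ε)]^¼ = 90.89 K.
T_s − T_e = 90.89 − 84.58 = 6.307 K.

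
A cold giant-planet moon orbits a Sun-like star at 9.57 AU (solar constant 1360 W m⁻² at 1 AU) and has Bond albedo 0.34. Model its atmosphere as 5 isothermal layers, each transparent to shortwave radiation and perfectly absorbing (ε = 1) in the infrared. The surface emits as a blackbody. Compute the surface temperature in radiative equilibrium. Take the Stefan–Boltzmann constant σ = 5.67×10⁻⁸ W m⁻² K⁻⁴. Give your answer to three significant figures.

127 kelvin

Irradiance scales as 1/d², so S = 1360 W m⁻² × (1/9.57)² = 14.85 W m⁻².
OLR = S(1−α)/4 = 2.450 W m⁻²; the top layer radiates at T_e = 81.08 K.
Layer-by-layer balance gives σT_s⁴ = (N+1)σT_e⁴, so T_s = 6^¼·81.08 = 126.9 K.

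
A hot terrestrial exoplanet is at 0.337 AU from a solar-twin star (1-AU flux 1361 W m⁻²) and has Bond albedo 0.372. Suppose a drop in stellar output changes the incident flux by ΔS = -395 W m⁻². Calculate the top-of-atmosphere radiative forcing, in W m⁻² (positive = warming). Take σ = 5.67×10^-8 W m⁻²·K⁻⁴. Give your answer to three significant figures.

By the inverse-square law, S = 1361/0.337² = 11980 W m⁻².
ΔF = Δ[S(1−α)]/4 = (1−0.372)·-395/4 = -62.02 W m⁻².

-62.0 W m⁻²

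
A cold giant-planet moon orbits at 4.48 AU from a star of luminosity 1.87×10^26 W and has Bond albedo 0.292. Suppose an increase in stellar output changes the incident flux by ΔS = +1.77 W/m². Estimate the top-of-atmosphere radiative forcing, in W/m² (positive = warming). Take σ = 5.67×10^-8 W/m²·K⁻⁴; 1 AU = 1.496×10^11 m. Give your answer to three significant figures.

0.313 W/m²

d = 4.48 × 1.496×10^11 m = 6.702×10^11 m.
Flux at the orbit: S = L/(4πd²) = 1.87×10^26/(4π·(6.70×10^11)²) = 33.13 W/m².
Only a fraction (1−α) is absorbed and it's spread over 4πR², so ΔF = (1−α)ΔS/4 = 0.3133 W/m².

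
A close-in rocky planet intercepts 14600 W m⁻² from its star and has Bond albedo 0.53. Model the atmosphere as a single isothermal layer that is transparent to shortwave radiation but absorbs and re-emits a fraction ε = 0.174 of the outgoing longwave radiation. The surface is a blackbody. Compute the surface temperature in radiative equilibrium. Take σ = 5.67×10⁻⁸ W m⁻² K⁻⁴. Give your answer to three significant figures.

427 K

The planet radiates to space at T_e = [S(1−α)/(4σ)]^(1/4) = 417.1 K.
The surface balance (absorbed SW + ε·downward IR = σT_s⁴) with T_a⁴ = T_s⁴/2 reduces to T_s = T_e·[2/(2−ε)]^¼ = 426.7 K.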